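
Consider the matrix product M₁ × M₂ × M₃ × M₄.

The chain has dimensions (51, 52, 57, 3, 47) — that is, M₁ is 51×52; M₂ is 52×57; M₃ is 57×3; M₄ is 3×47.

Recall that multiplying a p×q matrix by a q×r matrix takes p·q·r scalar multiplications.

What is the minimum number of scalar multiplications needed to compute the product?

Adjacent pairs: M₁M₂ = 51·52·57 = 151164; M₂M₃ = 52·57·3 = 8892; M₃M₄ = 57·3·47 = 8037.
Length 3: M₁..M₃: k=1: 0+8892+51·52·3=16848; k=2: 151164+0+51·57·3=159885 → min 16848 | M₂..M₄: k=2: 0+8037+52·57·47=147345; k=3: 8892+0+52·3·47=16224 → min 16224.
Length 4: M₁..M₄: k=1: 0+16224+51·52·47=140868; k=2: 151164+8037+51·57·47=295830; k=3: 16848+0+51·3·47=24039 → min 24039.
Optimal order: ((M₁ × (M₂ × M₃)) × M₄) with cost 24039.

24039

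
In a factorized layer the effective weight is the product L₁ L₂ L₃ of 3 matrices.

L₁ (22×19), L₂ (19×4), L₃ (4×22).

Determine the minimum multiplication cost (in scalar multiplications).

Order (L₁ (L₂ L₃)): (L₂ L₃): 19×4 by 4×22 → 19×22, cost 19·4·22 = 1672; (L₁ (L₂ L₃)): 22×19 by 19×22 → 22×22, cost 22·19·22 = 9196; cumulative 10868. Total 10868.
Order ((L₁ L₂) L₃): (L₁ L₂): 22×19 by 19×4 → 22×4, cost 22·19·4 = 1672; ((L₁ L₂) L₃): 22×4 by 4×22 → 22×22, cost 22·4·22 = 1936; cumulative 3608. Total 3608.
Minimum: 3608.

3608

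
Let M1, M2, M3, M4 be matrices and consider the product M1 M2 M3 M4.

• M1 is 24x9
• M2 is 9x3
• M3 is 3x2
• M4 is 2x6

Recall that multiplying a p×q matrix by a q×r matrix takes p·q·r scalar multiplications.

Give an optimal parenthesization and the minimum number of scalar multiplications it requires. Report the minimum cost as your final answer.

Adjacent pairs: M1M2 = 24·9·3 = 648; M2M3 = 9·3·2 = 54; M3M4 = 3·2·6 = 36.
Length 3: M1..M3: k=1: 0+54+24·9·2=486; k=2: 648+0+24·3·2=792 → min 486 | M2..M4: k=2: 0+36+9·3·6=198; k=3: 54+0+9·2·6=162 → min 162.
Length 4: M1..M4: k=1: 0+162+24·9·6=1458; k=2: 648+36+24·3·6=1116; k=3: 486+0+24·2·6=774 → min 774.
Optimal parenthesization: ((M1 (M2 M3)) M4) with cost 774.

774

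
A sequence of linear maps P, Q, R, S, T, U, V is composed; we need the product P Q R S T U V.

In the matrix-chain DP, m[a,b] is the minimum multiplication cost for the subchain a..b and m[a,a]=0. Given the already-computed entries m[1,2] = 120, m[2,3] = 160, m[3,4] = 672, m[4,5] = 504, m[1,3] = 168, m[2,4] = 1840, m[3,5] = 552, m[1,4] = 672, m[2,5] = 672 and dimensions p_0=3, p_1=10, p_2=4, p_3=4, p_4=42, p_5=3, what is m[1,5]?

708

m[1,5] = min over k∈[1,4] of m[1,k]+m[k+1,5]+p_{0}·p_k·p_{5}.
k=1: 0 + 672 + 3·10·3 = 762; k=2: 120 + 552 + 3·4·3 = 708; k=3: 168 + 504 + 3·4·3 = 708; k=4: 672 + 0 + 3·42·3 = 1050.
Minimum: 708 at k=2.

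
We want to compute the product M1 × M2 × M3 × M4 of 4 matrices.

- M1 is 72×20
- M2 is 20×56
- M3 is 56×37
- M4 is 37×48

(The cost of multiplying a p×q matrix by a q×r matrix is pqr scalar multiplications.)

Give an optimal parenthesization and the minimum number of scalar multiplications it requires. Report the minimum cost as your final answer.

Adjacent pairs: M1M2 = 72·20·56 = 80640; M2M3 = 20·56·37 = 41440; M3M4 = 56·37·48 = 99456.
Length 3: M1..M3: k=1: 0+41440+72·20·37=94720; k=2: 80640+0+72·56·37=229824 → min 94720 | M2..M4: k=2: 0+99456+20·56·48=153216; k=3: 41440+0+20·37·48=76960 → min 76960.
Length 4: M1..M4: k=1: 0+76960+72·20·48=146080; k=2: 80640+99456+72·56·48=373632; k=3: 94720+0+72·37·48=222592 → min 146080.
Optimal parenthesization: (M1 × ((M2 × M3) × M4)) with cost 146080.

146080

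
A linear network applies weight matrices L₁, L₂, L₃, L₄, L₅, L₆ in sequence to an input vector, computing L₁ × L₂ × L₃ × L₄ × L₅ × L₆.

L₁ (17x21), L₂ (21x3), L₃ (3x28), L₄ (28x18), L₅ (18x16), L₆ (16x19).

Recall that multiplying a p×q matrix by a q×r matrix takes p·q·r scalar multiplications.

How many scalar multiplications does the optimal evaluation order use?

5328

Adjacent pairs: L₁L₂ = 17·21·3 = 1071; L₂L₃ = 21·3·28 = 1764; L₃L₄ = 3·28·18 = 1512; L₄L₅ = 28·18·16 = 8064; L₅L₆ = 18·16·19 = 5472.
Length 3: L₁..L₃: k=1: 0+1764+17·21·28=11760; k=2: 1071+0+17·3·28=2499 → min 2499 | L₂..L₄: k=2: 0+1512+21·3·18=2646; k=3: 1764+0+21·28·18=12348 → min 2646 | L₃..L₅: k=3: 0+8064+3·28·16=9408; k=4: 1512+0+3·18·16=2376 → min 2376 | L₄..L₆: k=4: 0+5472+28·18·19=15048; k=5: 8064+0+28·16·19=16576 → min 15048.
Length 4: L₁..L₄: k=1: 0+2646+17·21·18=9072; k=2: 1071+1512+17·3·18=3501; k=3: 2499+0+17·28·18=11067 → min 3501 | L₂..L₅: k=2: 0+2376+21·3·16=3384; k=3: 1764+8064+21·28·16=19236; k=4: 2646+0+21·18·16=8694 → min 3384 | L₃..L₆: k=3: 0+15048+3·28·19=16644; k=4: 1512+5472+3·18·19=8010; k=5: 2376+0+3·16·19=3288 → min 3288.
Length 5: L₁..L₅: k=1: 0+3384+17·21·16=9096; k=2: 1071+2376+17·3·16=4263; k=3: 2499+8064+17·28·16=18179; k=4: 3501+0+17·18·16=8397 → min 4263 | L₂..L₆: k=2: 0+3288+21·3·19=4485; k=3: 1764+15048+21·28·19=27984; k=4: 2646+5472+21·18·19=15300; k=5: 3384+0+21·16·19=9768 → min 4485.
Length 6: L₁..L₆: k=1: 0+4485+17·21·19=11268; k=2: 1071+3288+17·3·19=5328; k=3: 2499+15048+17·28·19=26591; k=4: 3501+5472+17·18·19=14787; k=5: 4263+0+17·16·19=9431 → min 5328.
Optimal order: ((L₁ × L₂) × (((L₃ × L₄) × L₅) × L₆)) with cost 5328.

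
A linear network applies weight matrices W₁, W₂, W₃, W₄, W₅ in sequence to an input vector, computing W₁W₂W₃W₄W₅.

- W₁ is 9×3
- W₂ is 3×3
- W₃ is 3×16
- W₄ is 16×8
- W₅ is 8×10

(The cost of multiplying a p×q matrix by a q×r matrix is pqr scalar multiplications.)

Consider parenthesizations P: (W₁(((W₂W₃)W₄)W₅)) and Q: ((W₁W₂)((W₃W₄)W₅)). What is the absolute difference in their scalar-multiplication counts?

63

Order P = (W₁(((W₂W₃)W₄)W₅)): (W₂W₃): 3×3 by 3×16 → 3×16, cost 3·3·16 = 144; ((W₂W₃)W₄): 3×16 by 16×8 → 3×8, cost 3·16·8 = 384; cumulative 528; (((W₂W₃)W₄)W₅): 3×8 by 8×10 → 3×10, cost 3·8·10 = 240; cumulative 768; (W₁(((W₂W₃)W₄)W₅)): 9×3 by 3×10 → 9×10, cost 9·3·10 = 270; cumulative 1038. Total 1038.
Order Q = ((W₁W₂)((W₃W₄)W₅)): (W₁W₂): 9×3 by 3×3 → 9×3, cost 9·3·3 = 81; (W₃W₄): 3×16 by 16×8 → 3×8, cost 3·16·8 = 384; ((W₃W₄)W₅): 3×8 by 8×10 → 3×10, cost 3·8·10 = 240; cumulative 624; ((W₁W₂)((W₃W₄)W₅)): 9×3 by 3×10 → 9×10, cost 9·3·10 = 270; cumulative 975. Total 975.
Difference: |1038 − 975| = 63.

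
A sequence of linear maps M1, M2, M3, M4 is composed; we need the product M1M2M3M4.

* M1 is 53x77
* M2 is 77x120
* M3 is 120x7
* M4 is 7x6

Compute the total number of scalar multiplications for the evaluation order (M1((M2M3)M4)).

92400

(M2M3): 77×120 by 120×7 → 77×7, cost 77·120·7 = 64680
((M2M3)M4): 77×7 by 7×6 → 77×6, cost 77·7·6 = 3234; cumulative 67914
(M1((M2M3)M4)): 53×77 by 77×6 → 53×6, cost 53·77·6 = 24486; cumulative 92400
Total: 92400 scalar multiplications.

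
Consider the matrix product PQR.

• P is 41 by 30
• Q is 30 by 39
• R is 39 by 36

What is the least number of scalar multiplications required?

86400

Order (P(QR)): (QR): 30×39 by 39×36 → 30×36, cost 30·39·36 = 42120; (P(QR)): 41×30 by 30×36 → 41×36, cost 41·30·36 = 44280; cumulative 86400. Total 86400.
Order ((PQ)R): (PQ): 41×30 by 30×39 → 41×39, cost 41·30·39 = 47970; ((PQ)R): 41×39 by 39×36 → 41×36, cost 41·39·36 = 57564; cumulative 105534. Total 105534.
Minimum: 86400.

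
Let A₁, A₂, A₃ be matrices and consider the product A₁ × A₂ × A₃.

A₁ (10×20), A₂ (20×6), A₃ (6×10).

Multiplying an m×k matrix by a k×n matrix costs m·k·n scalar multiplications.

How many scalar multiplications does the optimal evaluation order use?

Order (A₁ × (A₂ × A₃)): (A₂ × A₃): 20×6 by 6×10 → 20×10, cost 20·6·10 = 1200; (A₁ × (A₂ × A₃)): 10×20 by 20×10 → 10×10, cost 10·20·10 = 2000; cumulative 3200. Total 3200.
Order ((A₁ × A₂) × A₃): (A₁ × A₂): 10×20 by 20×6 → 10×6, cost 10·20·6 = 1200; ((A₁ × A₂) × A₃): 10×6 by 6×10 → 10×10, cost 10·6·10 = 600; cumulative 1800. Total 1800.
Minimum: 1800.

1800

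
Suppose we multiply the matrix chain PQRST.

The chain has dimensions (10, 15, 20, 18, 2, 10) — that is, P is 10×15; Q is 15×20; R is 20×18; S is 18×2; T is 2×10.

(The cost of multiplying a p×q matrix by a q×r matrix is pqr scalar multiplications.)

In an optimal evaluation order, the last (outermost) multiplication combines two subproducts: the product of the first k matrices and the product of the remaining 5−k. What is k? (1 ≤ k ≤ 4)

4

Adjacent pairs: PQ = 10·15·20 = 3000; QR = 15·20·18 = 5400; RS = 20·18·2 = 720; ST = 18·2·10 = 360.
Length 3: P..R: k=1: 0+5400+10·15·18=8100; k=2: 3000+0+10·20·18=6600 → min 6600 | Q..S: k=2: 0+720+15·20·2=1320; k=3: 5400+0+15·18·2=5940 → min 1320 | R..T: k=3: 0+360+20·18·10=3960; k=4: 720+0+20·2·10=1120 → min 1120.
Length 4: P..S: k=1: 0+1320+10·15·2=1620; k=2: 3000+720+10·20·2=4120; k=3: 6600+0+10·18·2=6960 → min 1620 | Q..T: k=2: 0+1120+15·20·10=4120; k=3: 5400+360+15·18·10=8460; k=4: 1320+0+15·2·10=1620 → min 1620.
Top-level splits: k=1: (P..P)·(Q..T) → 0+1620+10·15·10 = 3120; k=2: (P..Q)·(R..T) → 3000+1120+10·20·10 = 6120; k=3: (P..R)·(S..T) → 6600+360+10·18·10 = 8760; k=4: (P..S)·(T..T) → 1620+0+10·2·10 = 1820.
Best split is after S, i.e. k = 4.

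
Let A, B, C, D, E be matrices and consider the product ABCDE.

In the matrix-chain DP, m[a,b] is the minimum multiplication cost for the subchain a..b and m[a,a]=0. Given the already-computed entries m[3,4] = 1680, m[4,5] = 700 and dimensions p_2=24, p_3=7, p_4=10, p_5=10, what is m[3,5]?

2380

m[3,5] = min over k∈[3,4] of m[3,k]+m[k+1,5]+p_{2}·p_k·p_{5}.
k=3: 0 + 700 + 24·7·10 = 2380; k=4: 1680 + 0 + 24·10·10 = 4080.
Minimum: 2380 at k=3.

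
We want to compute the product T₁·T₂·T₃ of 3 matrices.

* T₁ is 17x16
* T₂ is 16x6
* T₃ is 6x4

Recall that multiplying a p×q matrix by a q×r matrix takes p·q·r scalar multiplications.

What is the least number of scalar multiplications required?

1472

Order (T₁·(T₂·T₃)): (T₂·T₃): 16×6 by 6×4 → 16×4, cost 16·6·4 = 384; (T₁·(T₂·T₃)): 17×16 by 16×4 → 17×4, cost 17·16·4 = 1088; cumulative 1472. Total 1472.
Order ((T₁·T₂)·T₃): (T₁·T₂): 17×16 by 16×6 → 17×6, cost 17·16·6 = 1632; ((T₁·T₂)·T₃): 17×6 by 6×4 → 17×4, cost 17·6·4 = 408; cumulative 2040. Total 2040.
Minimum: 1472.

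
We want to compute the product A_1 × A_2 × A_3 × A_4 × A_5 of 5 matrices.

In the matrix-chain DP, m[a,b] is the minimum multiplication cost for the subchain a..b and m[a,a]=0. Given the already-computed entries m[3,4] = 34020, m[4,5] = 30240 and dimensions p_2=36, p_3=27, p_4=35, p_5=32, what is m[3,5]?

61344

m[3,5] = min over k∈[3,4] of m[3,k]+m[k+1,5]+p_{2}·p_k·p_{5}.
k=3: 0 + 30240 + 36·27·32 = 61344; k=4: 34020 + 0 + 36·35·32 = 74340.
Minimum: 61344 at k=3.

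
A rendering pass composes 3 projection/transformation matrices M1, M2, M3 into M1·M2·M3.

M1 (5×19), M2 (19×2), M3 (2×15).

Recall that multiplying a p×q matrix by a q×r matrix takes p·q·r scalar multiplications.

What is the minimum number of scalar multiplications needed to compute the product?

340

Order (M1·(M2·M3)): (M2·M3): 19×2 by 2×15 → 19×15, cost 19·2·15 = 570; (M1·(M2·M3)): 5×19 by 19×15 → 5×15, cost 5·19·15 = 1425; cumulative 1995. Total 1995.
Order ((M1·M2)·M3): (M1·M2): 5×19 by 19×2 → 5×2, cost 5·19·2 = 190; ((M1·M2)·M3): 5×2 by 2×15 → 5×15, cost 5·2·15 = 150; cumulative 340. Total 340.
Minimum: 340.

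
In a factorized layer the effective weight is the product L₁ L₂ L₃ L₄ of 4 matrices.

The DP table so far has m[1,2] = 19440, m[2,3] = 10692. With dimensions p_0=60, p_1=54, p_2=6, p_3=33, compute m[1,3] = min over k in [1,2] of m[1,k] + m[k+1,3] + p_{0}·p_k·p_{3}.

31320

m[1,3] = min over k∈[1,2] of m[1,k]+m[k+1,3]+p_{0}·p_k·p_{3}.
k=1: 0 + 10692 + 60·54·33 = 117612; k=2: 19440 + 0 + 60·6·33 = 31320.
Minimum: 31320 at k=2.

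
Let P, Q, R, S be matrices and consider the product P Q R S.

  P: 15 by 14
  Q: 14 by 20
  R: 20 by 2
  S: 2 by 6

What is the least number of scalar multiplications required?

Adjacent pairs: PQ = 15·14·20 = 4200; QR = 14·20·2 = 560; RS = 20·2·6 = 240.
Length 3: P..R: k=1: 0+560+15·14·2=980; k=2: 4200+0+15·20·2=4800 → min 980 | Q..S: k=2: 0+240+14·20·6=1920; k=3: 560+0+14·2·6=728 → min 728.
Length 4: P..S: k=1: 0+728+15·14·6=1988; k=2: 4200+240+15·20·6=6240; k=3: 980+0+15·2·6=1160 → min 1160.
Optimal order: ((P (Q R)) S) with cost 1160.

1160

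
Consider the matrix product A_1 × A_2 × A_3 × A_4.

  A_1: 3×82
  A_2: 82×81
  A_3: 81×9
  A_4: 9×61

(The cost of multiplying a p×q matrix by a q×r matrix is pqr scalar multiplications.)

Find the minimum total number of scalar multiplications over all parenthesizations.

23760

Adjacent pairs: A_1A_2 = 3·82·81 = 19926; A_2A_3 = 82·81·9 = 59778; A_3A_4 = 81·9·61 = 44469.
Length 3: A_1..A_3: k=1: 0+59778+3·82·9=61992; k=2: 19926+0+3·81·9=22113 → min 22113 | A_2..A_4: k=2: 0+44469+82·81·61=449631; k=3: 59778+0+82·9·61=104796 → min 104796.
Length 4: A_1..A_4: k=1: 0+104796+3·82·61=119802; k=2: 19926+44469+3·81·61=79218; k=3: 22113+0+3·9·61=23760 → min 23760.
Optimal order: (((A_1 × A_2) × A_3) × A_4) with cost 23760.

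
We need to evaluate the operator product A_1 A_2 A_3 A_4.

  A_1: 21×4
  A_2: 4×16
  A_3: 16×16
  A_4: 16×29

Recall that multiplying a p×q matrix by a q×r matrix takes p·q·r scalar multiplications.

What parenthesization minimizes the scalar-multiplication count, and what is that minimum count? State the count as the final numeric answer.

5316

Adjacent pairs: A_1A_2 = 21·4·16 = 1344; A_2A_3 = 4·16·16 = 1024; A_3A_4 = 16·16·29 = 7424.
Length 3: A_1..A_3: k=1: 0+1024+21·4·16=2368; k=2: 1344+0+21·16·16=6720 → min 2368 | A_2..A_4: k=2: 0+7424+4·16·29=9280; k=3: 1024+0+4·16·29=2880 → min 2880.
Length 4: A_1..A_4: k=1: 0+2880+21·4·29=5316; k=2: 1344+7424+21·16·29=18512; k=3: 2368+0+21·16·29=12112 → min 5316.
Optimal parenthesization: (A_1 ((A_2 A_3) A_4)) with cost 5316.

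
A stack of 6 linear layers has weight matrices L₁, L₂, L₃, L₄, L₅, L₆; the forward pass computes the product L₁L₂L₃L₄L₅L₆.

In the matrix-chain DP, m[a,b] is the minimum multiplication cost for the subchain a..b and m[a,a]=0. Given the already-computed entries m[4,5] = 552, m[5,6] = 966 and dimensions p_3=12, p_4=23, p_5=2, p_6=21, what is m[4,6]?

1056

m[4,6] = min over k∈[4,5] of m[4,k]+m[k+1,6]+p_{3}·p_k·p_{6}.
k=4: 0 + 966 + 12·23·21 = 6762; k=5: 552 + 0 + 12·2·21 = 1056.
Minimum: 1056 at k=5.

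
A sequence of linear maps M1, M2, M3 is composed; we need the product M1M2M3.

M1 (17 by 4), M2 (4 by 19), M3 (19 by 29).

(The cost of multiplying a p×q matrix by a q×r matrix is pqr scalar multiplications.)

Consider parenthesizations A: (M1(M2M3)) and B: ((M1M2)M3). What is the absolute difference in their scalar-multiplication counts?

Order A = (M1(M2M3)): (M2M3): 4×19 by 19×29 → 4×29, cost 4·19·29 = 2204; (M1(M2M3)): 17×4 by 4×29 → 17×29, cost 17·4·29 = 1972; cumulative 4176. Total 4176.
Order B = ((M1M2)M3): (M1M2): 17×4 by 4×19 → 17×19, cost 17·4·19 = 1292; ((M1M2)M3): 17×19 by 19×29 → 17×29, cost 17·19·29 = 9367; cumulative 10659. Total 10659.
Difference: |4176 − 10659| = 6483.

6483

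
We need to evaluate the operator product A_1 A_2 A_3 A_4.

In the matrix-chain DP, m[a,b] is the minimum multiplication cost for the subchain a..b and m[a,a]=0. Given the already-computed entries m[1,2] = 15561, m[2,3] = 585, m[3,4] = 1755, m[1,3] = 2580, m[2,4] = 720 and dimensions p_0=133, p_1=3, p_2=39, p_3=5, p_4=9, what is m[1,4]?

4311

m[1,4] = min over k∈[1,3] of m[1,k]+m[k+1,4]+p_{0}·p_k·p_{4}.
k=1: 0 + 720 + 133·3·9 = 4311; k=2: 15561 + 1755 + 133·39·9 = 63999; k=3: 2580 + 0 + 133·5·9 = 8565.
Minimum: 4311 at k=1.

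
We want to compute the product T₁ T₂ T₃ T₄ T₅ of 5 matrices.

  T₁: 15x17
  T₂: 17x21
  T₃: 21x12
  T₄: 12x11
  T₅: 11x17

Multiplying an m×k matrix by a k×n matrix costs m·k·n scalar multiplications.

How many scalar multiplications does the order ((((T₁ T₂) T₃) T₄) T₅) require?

(T₁ T₂): 15×17 by 17×21 → 15×21, cost 15·17·21 = 5355
((T₁ T₂) T₃): 15×21 by 21×12 → 15×12, cost 15·21·12 = 3780; cumulative 9135
(((T₁ T₂) T₃) T₄): 15×12 by 12×11 → 15×11, cost 15·12·11 = 1980; cumulative 11115
((((T₁ T₂) T₃) T₄) T₅): 15×11 by 11×17 → 15×17, cost 15·11·17 = 2805; cumulative 13920
Total: 13920 scalar multiplications.

13920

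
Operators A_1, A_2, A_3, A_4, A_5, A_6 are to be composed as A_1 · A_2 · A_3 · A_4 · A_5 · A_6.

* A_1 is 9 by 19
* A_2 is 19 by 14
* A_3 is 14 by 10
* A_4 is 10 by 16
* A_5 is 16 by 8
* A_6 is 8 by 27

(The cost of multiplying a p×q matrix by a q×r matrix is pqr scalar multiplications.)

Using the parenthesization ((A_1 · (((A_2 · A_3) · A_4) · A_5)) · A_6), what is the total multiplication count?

11444

(A_2 · A_3): 19×14 by 14×10 → 19×10, cost 19·14·10 = 2660
((A_2 · A_3) · A_4): 19×10 by 10×16 → 19×16, cost 19·10·16 = 3040; cumulative 5700
(((A_2 · A_3) · A_4) · A_5): 19×16 by 16×8 → 19×8, cost 19·16·8 = 2432; cumulative 8132
(A_1 · (((A_2 · A_3) · A_4) · A_5)): 9×19 by 19×8 → 9×8, cost 9·19·8 = 1368; cumulative 9500
((A_1 · (((A_2 · A_3) · A_4) · A_5)) · A_6): 9×8 by 8×27 → 9×27, cost 9·8·27 = 1944; cumulative 11444
Total: 11444 scalar multiplications.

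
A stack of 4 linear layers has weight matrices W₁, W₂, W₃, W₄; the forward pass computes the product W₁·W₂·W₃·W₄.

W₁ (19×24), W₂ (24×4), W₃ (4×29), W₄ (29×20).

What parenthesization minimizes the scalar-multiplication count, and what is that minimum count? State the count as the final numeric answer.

Adjacent pairs: W₁W₂ = 19·24·4 = 1824; W₂W₃ = 24·4·29 = 2784; W₃W₄ = 4·29·20 = 2320.
Length 3: W₁..W₃: k=1: 0+2784+19·24·29=16008; k=2: 1824+0+19·4·29=4028 → min 4028 | W₂..W₄: k=2: 0+2320+24·4·20=4240; k=3: 2784+0+24·29·20=16704 → min 4240.
Length 4: W₁..W₄: k=1: 0+4240+19·24·20=13360; k=2: 1824+2320+19·4·20=5664; k=3: 4028+0+19·29·20=15048 → min 5664.
Optimal parenthesization: ((W₁·W₂)·(W₃·W₄)) with cost 5664.

5664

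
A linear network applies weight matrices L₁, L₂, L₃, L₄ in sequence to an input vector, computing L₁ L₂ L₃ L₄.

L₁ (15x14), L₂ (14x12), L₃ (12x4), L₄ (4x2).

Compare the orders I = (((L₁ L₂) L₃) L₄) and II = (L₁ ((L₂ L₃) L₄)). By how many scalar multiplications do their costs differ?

2156

Order I = (((L₁ L₂) L₃) L₄): (L₁ L₂): 15×14 by 14×12 → 15×12, cost 15·14·12 = 2520; ((L₁ L₂) L₃): 15×12 by 12×4 → 15×4, cost 15·12·4 = 720; cumulative 3240; (((L₁ L₂) L₃) L₄): 15×4 by 4×2 → 15×2, cost 15·4·2 = 120; cumulative 3360. Total 3360.
Order II = (L₁ ((L₂ L₃) L₄)): (L₂ L₃): 14×12 by 12×4 → 14×4, cost 14·12·4 = 672; ((L₂ L₃) L₄): 14×4 by 4×2 → 14×2, cost 14·4·2 = 112; cumulative 784; (L₁ ((L₂ L₃) L₄)): 15×14 by 14×2 → 15×2, cost 15·14·2 = 420; cumulative 1204. Total 1204.
Difference: |3360 − 1204| = 2156.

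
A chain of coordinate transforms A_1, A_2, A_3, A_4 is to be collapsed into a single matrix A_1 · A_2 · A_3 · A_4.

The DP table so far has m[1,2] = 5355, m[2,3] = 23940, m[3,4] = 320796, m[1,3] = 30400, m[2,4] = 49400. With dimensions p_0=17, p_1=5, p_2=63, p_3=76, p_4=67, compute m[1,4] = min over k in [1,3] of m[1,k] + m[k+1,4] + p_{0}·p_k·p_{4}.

m[1,4] = min over k∈[1,3] of m[1,k]+m[k+1,4]+p_{0}·p_k·p_{4}.
k=1: 0 + 49400 + 17·5·67 = 55095; k=2: 5355 + 320796 + 17·63·67 = 397908; k=3: 30400 + 0 + 17·76·67 = 116964.
Minimum: 55095 at k=1.

55095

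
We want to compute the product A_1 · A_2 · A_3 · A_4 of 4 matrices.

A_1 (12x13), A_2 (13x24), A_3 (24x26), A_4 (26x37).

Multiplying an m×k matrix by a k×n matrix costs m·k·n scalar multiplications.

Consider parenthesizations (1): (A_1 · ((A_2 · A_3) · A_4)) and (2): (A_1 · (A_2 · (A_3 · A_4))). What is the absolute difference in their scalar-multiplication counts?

14014

Order (1) = (A_1 · ((A_2 · A_3) · A_4)): (A_2 · A_3): 13×24 by 24×26 → 13×26, cost 13·24·26 = 8112; ((A_2 · A_3) · A_4): 13×26 by 26×37 → 13×37, cost 13·26·37 = 12506; cumulative 20618; (A_1 · ((A_2 · A_3) · A_4)): 12×13 by 13×37 → 12×37, cost 12·13·37 = 5772; cumulative 26390. Total 26390.
Order (2) = (A_1 · (A_2 · (A_3 · A_4))): (A_3 · A_4): 24×26 by 26×37 → 24×37, cost 24·26·37 = 23088; (A_2 · (A_3 · A_4)): 13×24 by 24×37 → 13×37, cost 13·24·37 = 11544; cumulative 34632; (A_1 · (A_2 · (A_3 · A_4))): 12×13 by 13×37 → 12×37, cost 12·13·37 = 5772; cumulative 40404. Total 40404.
Difference: |26390 − 40404| = 14014.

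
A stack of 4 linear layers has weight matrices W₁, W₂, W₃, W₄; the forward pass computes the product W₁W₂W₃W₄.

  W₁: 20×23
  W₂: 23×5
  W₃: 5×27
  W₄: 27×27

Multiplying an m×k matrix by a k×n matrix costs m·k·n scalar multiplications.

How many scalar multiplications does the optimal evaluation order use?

8645

Adjacent pairs: W₁W₂ = 20·23·5 = 2300; W₂W₃ = 23·5·27 = 3105; W₃W₄ = 5·27·27 = 3645.
Length 3: W₁..W₃: k=1: 0+3105+20·23·27=15525; k=2: 2300+0+20·5·27=5000 → min 5000 | W₂..W₄: k=2: 0+3645+23·5·27=6750; k=3: 3105+0+23·27·27=19872 → min 6750.
Length 4: W₁..W₄: k=1: 0+6750+20·23·27=19170; k=2: 2300+3645+20·5·27=8645; k=3: 5000+0+20·27·27=19580 → min 8645.
Optimal order: ((W₁W₂)(W₃W₄)) with cost 8645.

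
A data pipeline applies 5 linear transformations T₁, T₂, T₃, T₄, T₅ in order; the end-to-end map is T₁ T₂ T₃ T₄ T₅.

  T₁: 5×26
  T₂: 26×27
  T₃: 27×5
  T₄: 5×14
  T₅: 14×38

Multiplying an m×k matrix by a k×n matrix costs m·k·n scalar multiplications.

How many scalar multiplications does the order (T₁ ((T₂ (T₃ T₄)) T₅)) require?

30490

(T₃ T₄): 27×5 by 5×14 → 27×14, cost 27·5·14 = 1890
(T₂ (T₃ T₄)): 26×27 by 27×14 → 26×14, cost 26·27·14 = 9828; cumulative 11718
((T₂ (T₃ T₄)) T₅): 26×14 by 14×38 → 26×38, cost 26·14·38 = 13832; cumulative 25550
(T₁ ((T₂ (T₃ T₄)) T₅)): 5×26 by 26×38 → 5×38, cost 5·26·38 = 4940; cumulative 30490
Total: 30490 scalar multiplications.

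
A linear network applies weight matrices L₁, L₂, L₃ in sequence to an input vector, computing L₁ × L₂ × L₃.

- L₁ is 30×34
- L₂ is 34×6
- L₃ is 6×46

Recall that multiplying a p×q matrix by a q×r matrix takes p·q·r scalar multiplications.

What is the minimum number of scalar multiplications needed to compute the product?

Order (L₁ × (L₂ × L₃)): (L₂ × L₃): 34×6 by 6×46 → 34×46, cost 34·6·46 = 9384; (L₁ × (L₂ × L₃)): 30×34 by 34×46 → 30×46, cost 30·34·46 = 46920; cumulative 56304. Total 56304.
Order ((L₁ × L₂) × L₃): (L₁ × L₂): 30×34 by 34×6 → 30×6, cost 30·34·6 = 6120; ((L₁ × L₂) × L₃): 30×6 by 6×46 → 30×46, cost 30·6·46 = 8280; cumulative 14400. Total 14400.
Minimum: 14400.

14400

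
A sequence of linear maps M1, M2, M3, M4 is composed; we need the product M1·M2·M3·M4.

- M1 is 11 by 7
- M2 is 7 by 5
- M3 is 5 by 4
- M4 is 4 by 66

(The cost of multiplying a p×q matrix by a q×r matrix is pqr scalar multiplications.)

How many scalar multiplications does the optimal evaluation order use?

3352

Adjacent pairs: M1M2 = 11·7·5 = 385; M2M3 = 7·5·4 = 140; M3M4 = 5·4·66 = 1320.
Length 3: M1..M3: k=1: 0+140+11·7·4=448; k=2: 385+0+11·5·4=605 → min 448 | M2..M4: k=2: 0+1320+7·5·66=3630; k=3: 140+0+7·4·66=1988 → min 1988.
Length 4: M1..M4: k=1: 0+1988+11·7·66=7070; k=2: 385+1320+11·5·66=5335; k=3: 448+0+11·4·66=3352 → min 3352.
Optimal order: ((M1·(M2·M3))·M4) with cost 3352.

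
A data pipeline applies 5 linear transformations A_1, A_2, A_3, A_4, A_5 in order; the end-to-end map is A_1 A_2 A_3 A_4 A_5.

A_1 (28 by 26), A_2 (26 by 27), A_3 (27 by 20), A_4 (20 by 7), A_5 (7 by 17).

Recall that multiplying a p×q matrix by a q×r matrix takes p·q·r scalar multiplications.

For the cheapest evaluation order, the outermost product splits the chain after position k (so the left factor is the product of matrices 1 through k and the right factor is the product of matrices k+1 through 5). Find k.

Adjacent pairs: A_1A_2 = 28·26·27 = 19656; A_2A_3 = 26·27·20 = 14040; A_3A_4 = 27·20·7 = 3780; A_4A_5 = 20·7·17 = 2380.
Length 3: A_1..A_3: k=1: 0+14040+28·26·20=28600; k=2: 19656+0+28·27·20=34776 → min 28600 | A_2..A_4: k=2: 0+3780+26·27·7=8694; k=3: 14040+0+26·20·7=17680 → min 8694 | A_3..A_5: k=3: 0+2380+27·20·17=11560; k=4: 3780+0+27·7·17=6993 → min 6993.
Length 4: A_1..A_4: k=1: 0+8694+28·26·7=13790; k=2: 19656+3780+28·27·7=28728; k=3: 28600+0+28·20·7=32520 → min 13790 | A_2..A_5: k=2: 0+6993+26·27·17=18927; k=3: 14040+2380+26·20·17=25260; k=4: 8694+0+26·7·17=11788 → min 11788.
Top-level splits: k=1: (A_1..A_1)·(A_2..A_5) → 0+11788+28·26·17 = 24164; k=2: (A_1..A_2)·(A_3..A_5) → 19656+6993+28·27·17 = 39501; k=3: (A_1..A_3)·(A_4..A_5) → 28600+2380+28·20·17 = 40500; k=4: (A_1..A_4)·(A_5..A_5) → 13790+0+28·7·17 = 17122.
Best split is after A_4, i.e. k = 4.

4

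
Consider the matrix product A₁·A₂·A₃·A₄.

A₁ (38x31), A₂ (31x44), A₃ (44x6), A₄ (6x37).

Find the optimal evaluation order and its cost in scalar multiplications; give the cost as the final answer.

23688

Adjacent pairs: A₁A₂ = 38·31·44 = 51832; A₂A₃ = 31·44·6 = 8184; A₃A₄ = 44·6·37 = 9768.
Length 3: A₁..A₃: k=1: 0+8184+38·31·6=15252; k=2: 51832+0+38·44·6=61864 → min 15252 | A₂..A₄: k=2: 0+9768+31·44·37=60236; k=3: 8184+0+31·6·37=15066 → min 15066.
Length 4: A₁..A₄: k=1: 0+15066+38·31·37=58652; k=2: 51832+9768+38·44·37=123464; k=3: 15252+0+38·6·37=23688 → min 23688.
Optimal parenthesization: ((A₁·(A₂·A₃))·A₄) with cost 23688.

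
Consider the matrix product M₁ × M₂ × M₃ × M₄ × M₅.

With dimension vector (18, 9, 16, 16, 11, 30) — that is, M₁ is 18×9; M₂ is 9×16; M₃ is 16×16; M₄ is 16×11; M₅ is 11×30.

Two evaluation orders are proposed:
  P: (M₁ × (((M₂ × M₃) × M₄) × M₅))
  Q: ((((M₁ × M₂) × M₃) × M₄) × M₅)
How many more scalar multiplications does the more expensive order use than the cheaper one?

4590

Order P = (M₁ × (((M₂ × M₃) × M₄) × M₅)): (M₂ × M₃): 9×16 by 16×16 → 9×16, cost 9·16·16 = 2304; ((M₂ × M₃) × M₄): 9×16 by 16×11 → 9×11, cost 9·16·11 = 1584; cumulative 3888; (((M₂ × M₃) × M₄) × M₅): 9×11 by 11×30 → 9×30, cost 9·11·30 = 2970; cumulative 6858; (M₁ × (((M₂ × M₃) × M₄) × M₅)): 18×9 by 9×30 → 18×30, cost 18·9·30 = 4860; cumulative 11718. Total 11718.
Order Q = ((((M₁ × M₂) × M₃) × M₄) × M₅): (M₁ × M₂): 18×9 by 9×16 → 18×16, cost 18·9·16 = 2592; ((M₁ × M₂) × M₃): 18×16 by 16×16 → 18×16, cost 18·16·16 = 4608; cumulative 7200; (((M₁ × M₂) × M₃) × M₄): 18×16 by 16×11 → 18×11, cost 18·16·11 = 3168; cumulative 10368; ((((M₁ × M₂) × M₃) × M₄) × M₅): 18×11 by 11×30 → 18×30, cost 18·11·30 = 5940; cumulative 16308. Total 16308.
Difference: |11718 − 16308| = 4590.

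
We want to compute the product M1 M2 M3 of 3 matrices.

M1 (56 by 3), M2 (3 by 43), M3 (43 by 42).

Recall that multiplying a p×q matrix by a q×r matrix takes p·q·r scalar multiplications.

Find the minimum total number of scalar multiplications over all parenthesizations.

12474

Order (M1 (M2 M3)): (M2 M3): 3×43 by 43×42 → 3×42, cost 3·43·42 = 5418; (M1 (M2 M3)): 56×3 by 3×42 → 56×42, cost 56·3·42 = 7056; cumulative 12474. Total 12474.
Order ((M1 M2) M3): (M1 M2): 56×3 by 3×43 → 56×43, cost 56·3·43 = 7224; ((M1 M2) M3): 56×43 by 43×42 → 56×42, cost 56·43·42 = 101136; cumulative 108360. Total 108360.
Minimum: 12474.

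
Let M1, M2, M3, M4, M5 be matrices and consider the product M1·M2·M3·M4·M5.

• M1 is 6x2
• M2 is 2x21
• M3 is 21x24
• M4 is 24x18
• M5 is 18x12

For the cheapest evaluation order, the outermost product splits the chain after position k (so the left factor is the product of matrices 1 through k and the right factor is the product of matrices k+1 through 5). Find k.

Adjacent pairs: M1M2 = 6·2·21 = 252; M2M3 = 2·21·24 = 1008; M3M4 = 21·24·18 = 9072; M4M5 = 24·18·12 = 5184.
Length 3: M1..M3: k=1: 0+1008+6·2·24=1296; k=2: 252+0+6·21·24=3276 → min 1296 | M2..M4: k=2: 0+9072+2·21·18=9828; k=3: 1008+0+2·24·18=1872 → min 1872 | M3..M5: k=3: 0+5184+21·24·12=11232; k=4: 9072+0+21·18·12=13608 → min 11232.
Length 4: M1..M4: k=1: 0+1872+6·2·18=2088; k=2: 252+9072+6·21·18=11592; k=3: 1296+0+6·24·18=3888 → min 2088 | M2..M5: k=2: 0+11232+2·21·12=11736; k=3: 1008+5184+2·24·12=6768; k=4: 1872+0+2·18·12=2304 → min 2304.
Top-level splits: k=1: (M1..M1)·(M2..M5) → 0+2304+6·2·12 = 2448; k=2: (M1..M2)·(M3..M5) → 252+11232+6·21·12 = 12996; k=3: (M1..M3)·(M4..M5) → 1296+5184+6·24·12 = 8208; k=4: (M1..M4)·(M5..M5) → 2088+0+6·18·12 = 3384.
Best split is after M1, i.e. k = 1.

1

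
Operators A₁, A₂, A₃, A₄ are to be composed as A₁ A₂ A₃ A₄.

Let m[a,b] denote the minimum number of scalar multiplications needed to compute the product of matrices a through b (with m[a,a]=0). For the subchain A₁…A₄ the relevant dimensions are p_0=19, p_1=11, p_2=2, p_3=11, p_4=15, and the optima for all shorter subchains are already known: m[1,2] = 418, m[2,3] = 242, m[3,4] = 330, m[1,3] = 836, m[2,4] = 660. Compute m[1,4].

1318

m[1,4] = min over k∈[1,3] of m[1,k]+m[k+1,4]+p_{0}·p_k·p_{4}.
k=1: 0 + 660 + 19·11·15 = 3795; k=2: 418 + 330 + 19·2·15 = 1318; k=3: 836 + 0 + 19·11·15 = 3971.
Minimum: 1318 at k=2.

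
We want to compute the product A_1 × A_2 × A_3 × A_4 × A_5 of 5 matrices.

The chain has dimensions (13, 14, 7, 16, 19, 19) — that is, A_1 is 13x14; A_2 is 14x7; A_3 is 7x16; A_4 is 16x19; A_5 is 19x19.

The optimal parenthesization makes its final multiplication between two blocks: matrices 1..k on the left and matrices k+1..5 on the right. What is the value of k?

Adjacent pairs: A_1A_2 = 13·14·7 = 1274; A_2A_3 = 14·7·16 = 1568; A_3A_4 = 7·16·19 = 2128; A_4A_5 = 16·19·19 = 5776.
Length 3: A_1..A_3: k=1: 0+1568+13·14·16=4480; k=2: 1274+0+13·7·16=2730 → min 2730 | A_2..A_4: k=2: 0+2128+14·7·19=3990; k=3: 1568+0+14·16·19=5824 → min 3990 | A_3..A_5: k=3: 0+5776+7·16·19=7904; k=4: 2128+0+7·19·19=4655 → min 4655.
Length 4: A_1..A_4: k=1: 0+3990+13·14·19=7448; k=2: 1274+2128+13·7·19=5131; k=3: 2730+0+13·16·19=6682 → min 5131 | A_2..A_5: k=2: 0+4655+14·7·19=6517; k=3: 1568+5776+14·16·19=11600; k=4: 3990+0+14·19·19=9044 → min 6517.
Top-level splits: k=1: (A_1..A_1)·(A_2..A_5) → 0+6517+13·14·19 = 9975; k=2: (A_1..A_2)·(A_3..A_5) → 1274+4655+13·7·19 = 7658; k=3: (A_1..A_3)·(A_4..A_5) → 2730+5776+13·16·19 = 12458; k=4: (A_1..A_4)·(A_5..A_5) → 5131+0+13·19·19 = 9824.
Best split is after A_2, i.e. k = 2.

2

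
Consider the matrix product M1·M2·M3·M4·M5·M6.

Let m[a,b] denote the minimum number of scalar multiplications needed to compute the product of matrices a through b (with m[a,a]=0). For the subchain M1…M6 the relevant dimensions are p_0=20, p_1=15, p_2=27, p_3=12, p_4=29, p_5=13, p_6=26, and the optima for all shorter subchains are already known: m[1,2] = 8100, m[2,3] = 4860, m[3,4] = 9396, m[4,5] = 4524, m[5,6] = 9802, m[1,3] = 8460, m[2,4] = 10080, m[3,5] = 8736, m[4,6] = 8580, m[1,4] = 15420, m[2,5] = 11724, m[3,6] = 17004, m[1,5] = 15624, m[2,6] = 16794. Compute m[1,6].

22384

m[1,6] = min over k∈[1,5] of m[1,k]+m[k+1,6]+p_{0}·p_k·p_{6}.
k=1: 0 + 16794 + 20·15·26 = 24594; k=2: 8100 + 17004 + 20·27·26 = 39144; k=3: 8460 + 8580 + 20·12·26 = 23280; k=4: 15420 + 9802 + 20·29·26 = 40302; k=5: 15624 + 0 + 20·13·26 = 22384.
Minimum: 22384 at k=5.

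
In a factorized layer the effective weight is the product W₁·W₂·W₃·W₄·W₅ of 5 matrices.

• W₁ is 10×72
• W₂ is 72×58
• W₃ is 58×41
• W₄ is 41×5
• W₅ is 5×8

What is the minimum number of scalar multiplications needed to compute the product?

36770

Adjacent pairs: W₁W₂ = 10·72·58 = 41760; W₂W₃ = 72·58·41 = 171216; W₃W₄ = 58·41·5 = 11890; W₄W₅ = 41·5·8 = 1640.
Length 3: W₁..W₃: k=1: 0+171216+10·72·41=200736; k=2: 41760+0+10·58·41=65540 → min 65540 | W₂..W₄: k=2: 0+11890+72·58·5=32770; k=3: 171216+0+72·41·5=185976 → min 32770 | W₃..W₅: k=3: 0+1640+58·41·8=20664; k=4: 11890+0+58·5·8=14210 → min 14210.
Length 4: W₁..W₄: k=1: 0+32770+10·72·5=36370; k=2: 41760+11890+10·58·5=56550; k=3: 65540+0+10·41·5=67590 → min 36370 | W₂..W₅: k=2: 0+14210+72·58·8=47618; k=3: 171216+1640+72·41·8=196472; k=4: 32770+0+72·5·8=35650 → min 35650.
Length 5: W₁..W₅: k=1: 0+35650+10·72·8=41410; k=2: 41760+14210+10·58·8=60610; k=3: 65540+1640+10·41·8=70460; k=4: 36370+0+10·5·8=36770 → min 36770.
Optimal order: ((W₁·(W₂·(W₃·W₄)))·W₅) with cost 36770.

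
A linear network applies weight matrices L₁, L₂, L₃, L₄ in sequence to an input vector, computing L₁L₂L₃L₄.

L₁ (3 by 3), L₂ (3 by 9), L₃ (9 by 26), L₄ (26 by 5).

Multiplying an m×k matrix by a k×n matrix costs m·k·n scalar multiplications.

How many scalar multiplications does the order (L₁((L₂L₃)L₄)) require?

(L₂L₃): 3×9 by 9×26 → 3×26, cost 3·9·26 = 702
((L₂L₃)L₄): 3×26 by 26×5 → 3×5, cost 3·26·5 = 390; cumulative 1092
(L₁((L₂L₃)L₄)): 3×3 by 3×5 → 3×5, cost 3·3·5 = 45; cumulative 1137
Total: 1137 scalar multiplications.

1137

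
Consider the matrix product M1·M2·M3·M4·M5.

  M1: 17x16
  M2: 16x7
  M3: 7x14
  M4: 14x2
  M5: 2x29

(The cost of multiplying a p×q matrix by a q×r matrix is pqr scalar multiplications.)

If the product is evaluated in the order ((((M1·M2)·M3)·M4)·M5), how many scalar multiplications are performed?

(M1·M2): 17×16 by 16×7 → 17×7, cost 17·16·7 = 1904
((M1·M2)·M3): 17×7 by 7×14 → 17×14, cost 17·7·14 = 1666; cumulative 3570
(((M1·M2)·M3)·M4): 17×14 by 14×2 → 17×2, cost 17·14·2 = 476; cumulative 4046
((((M1·M2)·M3)·M4)·M5): 17×2 by 2×29 → 17×29, cost 17·2·29 = 986; cumulative 5032
Total: 5032 scalar multiplications.

5032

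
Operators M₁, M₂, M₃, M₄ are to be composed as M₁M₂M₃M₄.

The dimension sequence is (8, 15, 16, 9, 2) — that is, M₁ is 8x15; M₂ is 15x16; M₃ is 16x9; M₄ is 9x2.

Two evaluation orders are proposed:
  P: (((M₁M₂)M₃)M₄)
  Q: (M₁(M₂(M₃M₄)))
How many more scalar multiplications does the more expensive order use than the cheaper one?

Order P = (((M₁M₂)M₃)M₄): (M₁M₂): 8×15 by 15×16 → 8×16, cost 8·15·16 = 1920; ((M₁M₂)M₃): 8×16 by 16×9 → 8×9, cost 8·16·9 = 1152; cumulative 3072; (((M₁M₂)M₃)M₄): 8×9 by 9×2 → 8×2, cost 8·9·2 = 144; cumulative 3216. Total 3216.
Order Q = (M₁(M₂(M₃M₄))): (M₃M₄): 16×9 by 9×2 → 16×2, cost 16·9·2 = 288; (M₂(M₃M₄)): 15×16 by 16×2 → 15×2, cost 15·16·2 = 480; cumulative 768; (M₁(M₂(M₃M₄))): 8×15 by 15×2 → 8×2, cost 8·15·2 = 240; cumulative 1008. Total 1008.
Difference: |3216 − 1008| = 2208.

2208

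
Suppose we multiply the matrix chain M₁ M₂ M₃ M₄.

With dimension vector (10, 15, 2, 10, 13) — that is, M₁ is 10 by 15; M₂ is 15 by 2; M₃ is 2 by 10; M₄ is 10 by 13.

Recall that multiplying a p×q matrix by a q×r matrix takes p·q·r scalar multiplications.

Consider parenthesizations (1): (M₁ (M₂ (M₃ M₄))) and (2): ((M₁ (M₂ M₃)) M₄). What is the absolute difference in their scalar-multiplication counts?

500

Order (1) = (M₁ (M₂ (M₃ M₄))): (M₃ M₄): 2×10 by 10×13 → 2×13, cost 2·10·13 = 260; (M₂ (M₃ M₄)): 15×2 by 2×13 → 15×13, cost 15·2·13 = 390; cumulative 650; (M₁ (M₂ (M₃ M₄))): 10×15 by 15×13 → 10×13, cost 10·15·13 = 1950; cumulative 2600. Total 2600.
Order (2) = ((M₁ (M₂ M₃)) M₄): (M₂ M₃): 15×2 by 2×10 → 15×10, cost 15·2·10 = 300; (M₁ (M₂ M₃)): 10×15 by 15×10 → 10×10, cost 10·15·10 = 1500; cumulative 1800; ((M₁ (M₂ M₃)) M₄): 10×10 by 10×13 → 10×13, cost 10·10·13 = 1300; cumulative 3100. Total 3100.
Difference: |2600 − 3100| = 500.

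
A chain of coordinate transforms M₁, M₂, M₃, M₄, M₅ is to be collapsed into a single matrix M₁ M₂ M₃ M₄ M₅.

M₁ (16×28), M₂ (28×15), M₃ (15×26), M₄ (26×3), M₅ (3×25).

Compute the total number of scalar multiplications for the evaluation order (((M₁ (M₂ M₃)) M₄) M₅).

25016

(M₂ M₃): 28×15 by 15×26 → 28×26, cost 28·15·26 = 10920
(M₁ (M₂ M₃)): 16×28 by 28×26 → 16×26, cost 16·28·26 = 11648; cumulative 22568
((M₁ (M₂ M₃)) M₄): 16×26 by 26×3 → 16×3, cost 16·26·3 = 1248; cumulative 23816
(((M₁ (M₂ M₃)) M₄) M₅): 16×3 by 3×25 → 16×25, cost 16·3·25 = 1200; cumulative 25016
Total: 25016 scalar multiplications.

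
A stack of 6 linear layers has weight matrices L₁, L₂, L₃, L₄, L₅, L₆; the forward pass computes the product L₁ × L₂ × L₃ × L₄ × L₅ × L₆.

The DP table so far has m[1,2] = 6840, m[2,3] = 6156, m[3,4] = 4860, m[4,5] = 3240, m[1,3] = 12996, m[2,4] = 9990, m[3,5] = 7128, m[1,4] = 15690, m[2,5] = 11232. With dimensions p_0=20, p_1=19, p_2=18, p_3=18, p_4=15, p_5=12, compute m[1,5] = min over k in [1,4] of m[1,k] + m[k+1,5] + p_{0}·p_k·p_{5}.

15792

m[1,5] = min over k∈[1,4] of m[1,k]+m[k+1,5]+p_{0}·p_k·p_{5}.
k=1: 0 + 11232 + 20·19·12 = 15792; k=2: 6840 + 7128 + 20·18·12 = 18288; k=3: 12996 + 3240 + 20·18·12 = 20556; k=4: 15690 + 0 + 20·15·12 = 19290.
Minimum: 15792 at k=1.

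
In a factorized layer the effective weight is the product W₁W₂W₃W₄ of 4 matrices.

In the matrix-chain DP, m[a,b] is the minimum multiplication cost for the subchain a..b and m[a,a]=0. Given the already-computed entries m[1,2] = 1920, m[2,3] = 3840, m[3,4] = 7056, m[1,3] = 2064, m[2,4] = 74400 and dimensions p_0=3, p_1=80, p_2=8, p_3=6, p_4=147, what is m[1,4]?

m[1,4] = min over k∈[1,3] of m[1,k]+m[k+1,4]+p_{0}·p_k·p_{4}.
k=1: 0 + 74400 + 3·80·147 = 109680; k=2: 1920 + 7056 + 3·8·147 = 12504; k=3: 2064 + 0 + 3·6·147 = 4710.
Minimum: 4710 at k=3.

4710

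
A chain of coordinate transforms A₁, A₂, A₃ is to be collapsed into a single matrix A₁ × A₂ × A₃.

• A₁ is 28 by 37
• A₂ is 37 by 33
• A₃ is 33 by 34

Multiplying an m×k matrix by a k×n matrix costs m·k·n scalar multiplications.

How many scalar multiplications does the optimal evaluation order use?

Order (A₁ × (A₂ × A₃)): (A₂ × A₃): 37×33 by 33×34 → 37×34, cost 37·33·34 = 41514; (A₁ × (A₂ × A₃)): 28×37 by 37×34 → 28×34, cost 28·37·34 = 35224; cumulative 76738. Total 76738.
Order ((A₁ × A₂) × A₃): (A₁ × A₂): 28×37 by 37×33 → 28×33, cost 28·37·33 = 34188; ((A₁ × A₂) × A₃): 28×33 by 33×34 → 28×34, cost 28·33·34 = 31416; cumulative 65604. Total 65604.
Minimum: 65604.

65604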